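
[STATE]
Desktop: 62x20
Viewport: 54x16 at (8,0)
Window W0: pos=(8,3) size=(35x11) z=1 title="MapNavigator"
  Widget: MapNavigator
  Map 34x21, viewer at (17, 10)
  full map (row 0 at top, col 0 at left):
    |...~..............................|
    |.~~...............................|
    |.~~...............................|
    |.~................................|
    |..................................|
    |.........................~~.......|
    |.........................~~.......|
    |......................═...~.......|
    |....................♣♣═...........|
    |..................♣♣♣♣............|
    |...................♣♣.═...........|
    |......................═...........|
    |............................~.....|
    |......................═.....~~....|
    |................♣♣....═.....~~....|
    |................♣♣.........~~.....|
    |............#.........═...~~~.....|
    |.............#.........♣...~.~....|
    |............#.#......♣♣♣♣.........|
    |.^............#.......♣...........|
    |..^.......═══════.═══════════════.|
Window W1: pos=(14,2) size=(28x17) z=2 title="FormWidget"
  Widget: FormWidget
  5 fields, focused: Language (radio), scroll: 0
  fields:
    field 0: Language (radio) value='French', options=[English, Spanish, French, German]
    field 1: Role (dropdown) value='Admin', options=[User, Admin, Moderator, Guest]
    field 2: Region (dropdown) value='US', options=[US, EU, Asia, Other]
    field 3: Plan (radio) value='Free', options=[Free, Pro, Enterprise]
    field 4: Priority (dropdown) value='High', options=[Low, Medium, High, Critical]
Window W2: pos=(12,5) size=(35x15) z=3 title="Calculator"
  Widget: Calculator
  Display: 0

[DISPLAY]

                                                      
                                                      
      ┏━━━━━━━━━━━━━━━━━━━━━━━━━━┓                    
┏━━━━━┃ FormWidget               ┃┓                   
┃ MapN┠──────────────────────────┨┃                   
┠───┏━━━━━━━━━━━━━━━━━━━━━━━━━━━━━━━━━┓               
┃...┃ Calculator                      ┃               
┃...┠─────────────────────────────────┨               
┃...┃                                0┃               
┃...┃┌───┬───┬───┬───┐                ┃               
┃...┃│ 7 │ 8 │ 9 │ ÷ │                ┃               
┃...┃├───┼───┼───┼───┤                ┃               
┃...┃│ 4 │ 5 │ 6 │ × │                ┃               
┗━━━┃├───┼───┼───┼───┤                ┃               
    ┃│ 1 │ 2 │ 3 │ - │                ┃               
    ┃├───┼───┼───┼───┤                ┃               


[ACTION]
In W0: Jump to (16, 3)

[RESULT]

                                                      
                                                      
      ┏━━━━━━━━━━━━━━━━━━━━━━━━━━┓                    
┏━━━━━┃ FormWidget               ┃┓                   
┃ MapN┠──────────────────────────┨┃                   
┠───┏━━━━━━━━━━━━━━━━━━━━━━━━━━━━━━━━━┓               
┃...┃ Calculator                      ┃               
┃.~~┠─────────────────────────────────┨               
┃.~~┃                                0┃               
┃.~.┃┌───┬───┬───┬───┐                ┃               
┃...┃│ 7 │ 8 │ 9 │ ÷ │                ┃               
┃...┃├───┼───┼───┼───┤                ┃               
┃...┃│ 4 │ 5 │ 6 │ × │                ┃               
┗━━━┃├───┼───┼───┼───┤                ┃               
    ┃│ 1 │ 2 │ 3 │ - │                ┃               
    ┃├───┼───┼───┼───┤                ┃               


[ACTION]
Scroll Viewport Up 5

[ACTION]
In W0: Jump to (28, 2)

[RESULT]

                                                      
                                                      
      ┏━━━━━━━━━━━━━━━━━━━━━━━━━━┓                    
┏━━━━━┃ FormWidget               ┃┓                   
┃ MapN┠──────────────────────────┨┃                   
┠───┏━━━━━━━━━━━━━━━━━━━━━━━━━━━━━━━━━┓               
┃   ┃ Calculator                      ┃               
┃...┠─────────────────────────────────┨               
┃...┃                                0┃               
┃...┃┌───┬───┬───┬───┐                ┃               
┃...┃│ 7 │ 8 │ 9 │ ÷ │                ┃               
┃...┃├───┼───┼───┼───┤                ┃               
┃...┃│ 4 │ 5 │ 6 │ × │                ┃               
┗━━━┃├───┼───┼───┼───┤                ┃               
    ┃│ 1 │ 2 │ 3 │ - │                ┃               
    ┃├───┼───┼───┼───┤                ┃               


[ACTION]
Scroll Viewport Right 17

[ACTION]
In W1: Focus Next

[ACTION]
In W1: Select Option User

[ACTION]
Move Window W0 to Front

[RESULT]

                                                      
                                                      
      ┏━━━━━━━━━━━━━━━━━━━━━━━━━━┓                    
┏━━━━━━━━━━━━━━━━━━━━━━━━━━━━━━━━━┓                   
┃ MapNavigator                    ┃                   
┠─────────────────────────────────┨━━━┓               
┃                                 ┃   ┃               
┃......................           ┃───┨               
┃......................           ┃  0┃               
┃................@.....           ┃   ┃               
┃......................           ┃   ┃               
┃......................           ┃   ┃               
┃.............~~.......           ┃   ┃               
┗━━━━━━━━━━━━━━━━━━━━━━━━━━━━━━━━━┛   ┃               
    ┃│ 1 │ 2 │ 3 │ - │                ┃               
    ┃├───┼───┼───┼───┤                ┃               


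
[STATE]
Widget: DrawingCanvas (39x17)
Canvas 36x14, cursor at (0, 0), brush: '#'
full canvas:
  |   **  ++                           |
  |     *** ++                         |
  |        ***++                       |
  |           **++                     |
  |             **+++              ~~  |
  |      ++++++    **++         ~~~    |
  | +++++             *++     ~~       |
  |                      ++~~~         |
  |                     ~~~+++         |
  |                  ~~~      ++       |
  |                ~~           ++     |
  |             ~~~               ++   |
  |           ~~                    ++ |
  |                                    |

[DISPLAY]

+  **  ++                              
     *** ++                            
        ***++                          
           **++                        
             **+++              ~~     
      ++++++    **++         ~~~       
 +++++             *++     ~~          
                      ++~~~            
                     ~~~+++            
                  ~~~      ++          
                ~~           ++        
             ~~~               ++      
           ~~                    ++    
                                       
                                       
                                       
                                       


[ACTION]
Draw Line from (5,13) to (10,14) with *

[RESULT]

+  **  ++                              
     *** ++                            
        ***++                          
           **++                        
             **+++              ~~     
      ++++++ *  **++         ~~~       
 +++++       *     *++     ~~          
             *        ++~~~            
              *      ~~~+++            
              *   ~~~      ++          
              * ~~           ++        
             ~~~               ++      
           ~~                    ++    
                                       
                                       
                                       
                                       


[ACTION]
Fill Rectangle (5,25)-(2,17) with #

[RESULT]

+  **  ++                              
     *** ++                            
        ***++    #########             
           **++  #########             
             **++#########      ~~     
      ++++++ *  *#########   ~~~       
 +++++       *     *++     ~~          
             *        ++~~~            
              *      ~~~+++            
              *   ~~~      ++          
              * ~~           ++        
             ~~~               ++      
           ~~                    ++    
                                       
                                       
                                       
                                       


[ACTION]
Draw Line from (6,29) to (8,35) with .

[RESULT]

+  **  ++                              
     *** ++                            
        ***++    #########             
           **++  #########             
             **++#########      ~~     
      ++++++ *  *#########   ~~~       
 +++++       *     *++     ~~..        
             *        ++~~~    ...     
              *      ~~~+++       ..   
              *   ~~~      ++          
              * ~~           ++        
             ~~~               ++      
           ~~                    ++    
                                       
                                       
                                       
                                       


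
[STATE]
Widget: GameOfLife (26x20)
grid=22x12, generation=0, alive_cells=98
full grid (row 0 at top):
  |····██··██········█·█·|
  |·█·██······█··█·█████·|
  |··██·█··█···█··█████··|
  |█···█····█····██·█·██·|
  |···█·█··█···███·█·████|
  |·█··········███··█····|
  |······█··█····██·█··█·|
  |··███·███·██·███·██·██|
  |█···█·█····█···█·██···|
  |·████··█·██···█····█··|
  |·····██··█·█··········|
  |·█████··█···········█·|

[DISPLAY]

Gen: 0                    
····██··██········█·█·    
·█·██······█··█·█████·    
··██·█··█···█··█████··    
█···█····█····██·█·██·    
···█·█··█···███·█·████    
·█··········███··█····    
······█··█····██·█··█·    
··███·███·██·███·██·██    
█···█·█····█···█·██···    
·████··█·██···█····█··    
·····██··█·█··········    
·█████··█···········█·    
                          
                          
                          
                          
                          
                          
                          


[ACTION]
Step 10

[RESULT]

Gen: 10                   
······················    
·····███··············    
··█···················    
·█····█·█·····███·····    
·██···█··█···█·····██·    
·········██··██·······    
····█····█·····█····█·    
······█···█·····█····█    
····███··········██·█·    
····█·█···············    
······█···············    
······█···············    
                          
                          
                          
                          
                          
                          
                          


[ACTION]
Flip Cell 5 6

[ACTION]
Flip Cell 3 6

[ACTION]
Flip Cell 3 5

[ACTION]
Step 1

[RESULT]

Gen: 11                   
······█···············    
······█···············    
·····█·█·······█······    
·█············██······    
·██··██████··█········    
·····█··███··██····██·    
·····█···█····██······    
····█·█·········██·███    
····█·██·········█····    
····█·██··············    
······██··············    
······················    
                          
                          
                          
                          
                          
                          
                          


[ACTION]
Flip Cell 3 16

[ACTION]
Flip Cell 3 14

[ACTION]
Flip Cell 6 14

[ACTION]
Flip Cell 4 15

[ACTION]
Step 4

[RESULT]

Gen: 15                   
·····█·█··············    
····██················    
····██·██·············    
···█·███··············    
·····█················    
··███·············█···    
···█·█···█··········█·    
····█············█··█·    
··██············██····    
······················    
·······█··············    
······················    
                          
                          
                          
                          
                          
                          
                          


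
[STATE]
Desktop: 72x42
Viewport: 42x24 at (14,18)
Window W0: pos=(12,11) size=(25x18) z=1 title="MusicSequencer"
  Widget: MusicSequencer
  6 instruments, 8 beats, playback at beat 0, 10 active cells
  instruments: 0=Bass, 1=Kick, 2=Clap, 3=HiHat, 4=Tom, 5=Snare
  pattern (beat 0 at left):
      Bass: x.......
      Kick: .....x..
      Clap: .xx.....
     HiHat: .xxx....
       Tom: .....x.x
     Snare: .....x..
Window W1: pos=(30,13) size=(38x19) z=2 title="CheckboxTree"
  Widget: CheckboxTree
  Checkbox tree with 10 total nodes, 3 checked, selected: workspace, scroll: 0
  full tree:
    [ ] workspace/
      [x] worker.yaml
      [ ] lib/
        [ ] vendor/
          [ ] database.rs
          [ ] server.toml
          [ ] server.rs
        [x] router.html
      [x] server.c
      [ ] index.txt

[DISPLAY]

HiHat·███····   ┃   [-] lib/              
  Tom·····█·█   ┃     [ ] vendor/         
Snare·····█··   ┃       [ ] database.rs   
                ┃       [ ] server.toml   
                ┃       [ ] server.rs     
                ┃     [x] router.html     
                ┃   [x] server.c          
                ┃   [ ] index.txt         
                ┃                         
                ┃                         
━━━━━━━━━━━━━━━━┃                         
                ┃                         
                ┃                         
                ┗━━━━━━━━━━━━━━━━━━━━━━━━━
                                          
                                          
                                          
                                          
                                          
                                          
                                          
                                          
                                          
                                          


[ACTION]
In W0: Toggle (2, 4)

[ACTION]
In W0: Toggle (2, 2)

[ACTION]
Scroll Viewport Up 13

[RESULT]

                                          
                                          
                                          
                                          
                                          
                                          
━━━━━━━━━━━━━━━━━━━━━━┓                   
MusicSequencer        ┃                   
────────────────┏━━━━━━━━━━━━━━━━━━━━━━━━━
     ▼1234567   ┃ CheckboxTree            
 Bass█·······   ┠─────────────────────────
 Kick·····█··   ┃>[-] workspace/          
 Clap·█··█···   ┃   [x] worker.yaml       
HiHat·███····   ┃   [-] lib/              
  Tom·····█·█   ┃     [ ] vendor/         
Snare·····█··   ┃       [ ] database.rs   
                ┃       [ ] server.toml   
                ┃       [ ] server.rs     
                ┃     [x] router.html     
                ┃   [x] server.c          
                ┃   [ ] index.txt         
                ┃                         
                ┃                         
━━━━━━━━━━━━━━━━┃                         


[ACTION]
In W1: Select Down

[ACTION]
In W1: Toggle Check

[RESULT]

                                          
                                          
                                          
                                          
                                          
                                          
━━━━━━━━━━━━━━━━━━━━━━┓                   
MusicSequencer        ┃                   
────────────────┏━━━━━━━━━━━━━━━━━━━━━━━━━
     ▼1234567   ┃ CheckboxTree            
 Bass█·······   ┠─────────────────────────
 Kick·····█··   ┃ [-] workspace/          
 Clap·█··█···   ┃>  [ ] worker.yaml       
HiHat·███····   ┃   [-] lib/              
  Tom·····█·█   ┃     [ ] vendor/         
Snare·····█··   ┃       [ ] database.rs   
                ┃       [ ] server.toml   
                ┃       [ ] server.rs     
                ┃     [x] router.html     
                ┃   [x] server.c          
                ┃   [ ] index.txt         
                ┃                         
                ┃                         
━━━━━━━━━━━━━━━━┃                         


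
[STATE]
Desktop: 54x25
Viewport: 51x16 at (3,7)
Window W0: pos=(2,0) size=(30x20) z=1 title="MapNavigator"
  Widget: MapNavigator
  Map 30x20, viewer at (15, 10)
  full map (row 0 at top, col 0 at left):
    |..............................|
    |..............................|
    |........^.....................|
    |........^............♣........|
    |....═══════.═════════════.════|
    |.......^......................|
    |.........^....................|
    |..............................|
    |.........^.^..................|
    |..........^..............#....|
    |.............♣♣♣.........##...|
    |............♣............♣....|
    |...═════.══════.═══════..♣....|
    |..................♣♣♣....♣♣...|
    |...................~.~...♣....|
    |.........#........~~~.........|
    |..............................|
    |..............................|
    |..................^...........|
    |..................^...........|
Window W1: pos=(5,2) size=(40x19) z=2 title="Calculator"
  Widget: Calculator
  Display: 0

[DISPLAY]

..┃│ 7 │ 8 │ 9 │ ÷ │                     ┃         
..┃├───┼───┼───┼───┤                     ┃         
..┃│ 4 │ 5 │ 6 │ × │                     ┃         
..┃├───┼───┼───┼───┤                     ┃         
..┃│ 1 │ 2 │ 3 │ - │                     ┃         
..┃├───┼───┼───┼───┤                     ┃         
..┃│ 0 │ . │ = │ + │                     ┃         
..┃├───┼───┼───┼───┤                     ┃         
..┃│ C │ MC│ MR│ M+│                     ┃         
..┃└───┴───┴───┴───┘                     ┃         
..┃                                      ┃         
..┃                                      ┃         
━━┃                                      ┃         
  ┗━━━━━━━━━━━━━━━━━━━━━━━━━━━━━━━━━━━━━━┛         
                                                   
                                                   


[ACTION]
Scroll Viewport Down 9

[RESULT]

..┃│ 4 │ 5 │ 6 │ × │                     ┃         
..┃├───┼───┼───┼───┤                     ┃         
..┃│ 1 │ 2 │ 3 │ - │                     ┃         
..┃├───┼───┼───┼───┤                     ┃         
..┃│ 0 │ . │ = │ + │                     ┃         
..┃├───┼───┼───┼───┤                     ┃         
..┃│ C │ MC│ MR│ M+│                     ┃         
..┃└───┴───┴───┴───┘                     ┃         
..┃                                      ┃         
..┃                                      ┃         
━━┃                                      ┃         
  ┗━━━━━━━━━━━━━━━━━━━━━━━━━━━━━━━━━━━━━━┛         
                                                   
                                                   
                                                   
                                                   


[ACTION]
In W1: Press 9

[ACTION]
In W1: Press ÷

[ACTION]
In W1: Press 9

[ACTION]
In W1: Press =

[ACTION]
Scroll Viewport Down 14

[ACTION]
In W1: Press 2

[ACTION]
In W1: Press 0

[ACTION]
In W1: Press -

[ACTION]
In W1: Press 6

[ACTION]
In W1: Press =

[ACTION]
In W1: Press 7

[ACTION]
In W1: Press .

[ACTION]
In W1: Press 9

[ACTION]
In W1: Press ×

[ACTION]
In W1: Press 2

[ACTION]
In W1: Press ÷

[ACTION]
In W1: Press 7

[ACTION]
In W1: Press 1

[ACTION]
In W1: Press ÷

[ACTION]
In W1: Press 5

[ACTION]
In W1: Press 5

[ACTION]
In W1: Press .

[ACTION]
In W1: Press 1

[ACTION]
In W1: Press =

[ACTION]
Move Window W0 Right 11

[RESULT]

  ┃│ 4 │ 5 │ 6 │ × │                     ┃         
  ┃├───┼───┼───┼───┤                     ┃         
  ┃│ 1 │ 2 │ 3 │ - │                     ┃         
  ┃├───┼───┼───┼───┤                     ┃         
  ┃│ 0 │ . │ = │ + │                     ┃         
  ┃├───┼───┼───┼───┤                     ┃         
  ┃│ C │ MC│ MR│ M+│                     ┃         
  ┃└───┴───┴───┴───┘                     ┃         
  ┃                                      ┃         
  ┃                                      ┃         
  ┃                                      ┃         
  ┗━━━━━━━━━━━━━━━━━━━━━━━━━━━━━━━━━━━━━━┛         
                                                   
                                                   
                                                   
                                                   


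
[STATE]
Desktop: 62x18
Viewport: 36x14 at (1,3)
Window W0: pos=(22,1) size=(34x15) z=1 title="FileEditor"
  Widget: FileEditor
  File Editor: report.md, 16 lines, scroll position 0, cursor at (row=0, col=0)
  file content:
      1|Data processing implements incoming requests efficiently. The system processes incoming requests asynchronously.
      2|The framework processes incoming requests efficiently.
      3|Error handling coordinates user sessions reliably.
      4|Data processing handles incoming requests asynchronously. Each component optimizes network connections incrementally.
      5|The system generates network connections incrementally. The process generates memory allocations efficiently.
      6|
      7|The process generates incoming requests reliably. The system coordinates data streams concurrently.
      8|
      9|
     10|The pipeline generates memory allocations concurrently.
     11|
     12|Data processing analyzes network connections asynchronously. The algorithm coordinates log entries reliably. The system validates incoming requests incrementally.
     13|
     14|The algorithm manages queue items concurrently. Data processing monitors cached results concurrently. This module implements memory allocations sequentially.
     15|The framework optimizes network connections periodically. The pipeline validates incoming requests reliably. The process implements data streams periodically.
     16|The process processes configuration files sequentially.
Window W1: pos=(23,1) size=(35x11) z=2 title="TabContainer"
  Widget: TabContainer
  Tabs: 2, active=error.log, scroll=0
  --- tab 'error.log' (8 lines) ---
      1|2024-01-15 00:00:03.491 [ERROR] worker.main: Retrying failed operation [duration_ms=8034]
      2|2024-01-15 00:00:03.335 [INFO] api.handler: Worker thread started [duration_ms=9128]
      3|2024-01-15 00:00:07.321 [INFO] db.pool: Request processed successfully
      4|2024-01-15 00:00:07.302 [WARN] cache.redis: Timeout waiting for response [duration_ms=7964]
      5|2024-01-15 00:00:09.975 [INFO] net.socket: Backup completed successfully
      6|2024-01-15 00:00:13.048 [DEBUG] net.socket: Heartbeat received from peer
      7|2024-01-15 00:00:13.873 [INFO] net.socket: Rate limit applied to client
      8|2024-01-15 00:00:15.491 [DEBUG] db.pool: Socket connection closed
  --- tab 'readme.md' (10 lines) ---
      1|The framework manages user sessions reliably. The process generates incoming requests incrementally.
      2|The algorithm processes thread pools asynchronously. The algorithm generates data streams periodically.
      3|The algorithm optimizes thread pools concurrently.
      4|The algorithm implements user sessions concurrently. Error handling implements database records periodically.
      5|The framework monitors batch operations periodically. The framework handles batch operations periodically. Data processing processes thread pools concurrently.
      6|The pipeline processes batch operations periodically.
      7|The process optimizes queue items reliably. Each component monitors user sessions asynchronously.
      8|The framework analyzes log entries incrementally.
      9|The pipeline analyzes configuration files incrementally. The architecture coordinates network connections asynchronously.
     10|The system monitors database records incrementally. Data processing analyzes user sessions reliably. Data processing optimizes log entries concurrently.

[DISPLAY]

                     ┠┠─────────────
                     ┃┃[error.log]│ 
                     ┃┃─────────────
                     ┃┃2024-01-15 00
                     ┃┃2024-01-15 00
                     ┃┃2024-01-15 00
                     ┃┃2024-01-15 00
                     ┃┃2024-01-15 00
                     ┃┗━━━━━━━━━━━━━
                     ┃              
                     ┃The pipeline g
                     ┃              
                     ┗━━━━━━━━━━━━━━
                                    


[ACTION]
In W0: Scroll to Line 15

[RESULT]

                     ┠┠─────────────
                     ┃┃[error.log]│ 
                     ┃┃─────────────
                     ┃┃2024-01-15 00
                     ┃┃2024-01-15 00
                     ┃┃2024-01-15 00
                     ┃┃2024-01-15 00
                     ┃┃2024-01-15 00
                     ┃┗━━━━━━━━━━━━━
                     ┃The algorithm 
                     ┃The framework 
                     ┃The process pr
                     ┗━━━━━━━━━━━━━━
                                    


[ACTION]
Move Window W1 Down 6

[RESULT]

                     ┠──────────────
                     ┃              
                     ┃The process ge
                     ┃              
                     ┃┏━━━━━━━━━━━━━
                     ┃┃ TabContainer
                     ┃┠─────────────
                     ┃┃[error.log]│ 
                     ┃┃─────────────
                     ┃┃2024-01-15 00
                     ┃┃2024-01-15 00
                     ┃┃2024-01-15 00
                     ┗┃2024-01-15 00
                      ┃2024-01-15 00


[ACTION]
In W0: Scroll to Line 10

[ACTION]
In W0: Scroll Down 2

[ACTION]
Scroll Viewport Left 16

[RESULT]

                      ┠─────────────
                      ┃             
                      ┃The process g
                      ┃             
                      ┃┏━━━━━━━━━━━━
                      ┃┃ TabContaine
                      ┃┠────────────
                      ┃┃[error.log]│
                      ┃┃────────────
                      ┃┃2024-01-15 0
                      ┃┃2024-01-15 0
                      ┃┃2024-01-15 0
                      ┗┃2024-01-15 0
                       ┃2024-01-15 0


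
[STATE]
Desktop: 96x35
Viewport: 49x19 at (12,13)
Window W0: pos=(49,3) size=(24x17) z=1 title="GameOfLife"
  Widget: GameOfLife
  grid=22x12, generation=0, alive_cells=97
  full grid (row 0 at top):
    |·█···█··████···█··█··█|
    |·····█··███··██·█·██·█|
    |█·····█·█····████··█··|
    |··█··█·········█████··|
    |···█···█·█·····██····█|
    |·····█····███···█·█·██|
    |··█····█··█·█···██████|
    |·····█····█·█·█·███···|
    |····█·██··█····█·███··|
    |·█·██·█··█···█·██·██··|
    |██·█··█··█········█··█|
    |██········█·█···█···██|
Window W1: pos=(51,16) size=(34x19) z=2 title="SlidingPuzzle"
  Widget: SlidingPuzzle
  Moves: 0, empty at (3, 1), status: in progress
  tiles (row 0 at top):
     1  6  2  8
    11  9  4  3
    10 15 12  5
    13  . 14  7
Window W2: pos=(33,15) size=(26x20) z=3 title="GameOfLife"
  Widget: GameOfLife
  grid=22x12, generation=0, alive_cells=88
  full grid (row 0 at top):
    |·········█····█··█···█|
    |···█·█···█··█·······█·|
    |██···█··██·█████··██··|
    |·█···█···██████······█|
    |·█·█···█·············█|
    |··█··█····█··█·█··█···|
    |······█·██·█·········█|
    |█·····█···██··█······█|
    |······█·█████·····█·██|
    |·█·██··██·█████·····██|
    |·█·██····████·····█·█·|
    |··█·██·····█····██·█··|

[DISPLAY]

                                     ┃··█····█··█
                                     ┃·····█····█
                     ┏━━━━━━━━━━━━━━━━━━━━━━━━┓·█
                     ┃ GameOfLife             ┃━━
                     ┠────────────────────────┨gP
                     ┃Gen: 0                  ┃──
                     ┃·········█····█··█···█  ┃──
                     ┃···█·█···█··█·······█·  ┃ 6
                     ┃██···█··██·█████··██··  ┃──
                     ┃·█···█···██████······█  ┃ 9
                     ┃·█·█···█·············█  ┃──
                     ┃··█··█····█··█·█··█···  ┃15
                     ┃······█·██·█·········█  ┃──
                     ┃█·····█···██··█······█  ┃  
                     ┃······█·█████·····█·██  ┃──
                     ┃·█·██··██·█████·····██  ┃0 
                     ┃·█·██····████·····█·█·  ┃  
                     ┃··█·██·····█····██·█··  ┃  
                     ┃                        ┃  


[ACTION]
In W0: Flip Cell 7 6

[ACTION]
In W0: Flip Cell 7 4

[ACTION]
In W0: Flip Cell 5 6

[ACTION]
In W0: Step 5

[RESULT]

                                     ┃·····██····
                                     ┃···········
                     ┏━━━━━━━━━━━━━━━━━━━━━━━━┓··
                     ┃ GameOfLife             ┃━━
                     ┠────────────────────────┨gP
                     ┃Gen: 0                  ┃──
                     ┃·········█····█··█···█  ┃──
                     ┃···█·█···█··█·······█·  ┃ 6
                     ┃██···█··██·█████··██··  ┃──
                     ┃·█···█···██████······█  ┃ 9
                     ┃·█·█···█·············█  ┃──
                     ┃··█··█····█··█·█··█···  ┃15
                     ┃······█·██·█·········█  ┃──
                     ┃█·····█···██··█······█  ┃  
                     ┃······█·█████·····█·██  ┃──
                     ┃·█·██··██·█████·····██  ┃0 
                     ┃·█·██····████·····█·█·  ┃  
                     ┃··█·██·····█····██·█··  ┃  
                     ┃                        ┃  


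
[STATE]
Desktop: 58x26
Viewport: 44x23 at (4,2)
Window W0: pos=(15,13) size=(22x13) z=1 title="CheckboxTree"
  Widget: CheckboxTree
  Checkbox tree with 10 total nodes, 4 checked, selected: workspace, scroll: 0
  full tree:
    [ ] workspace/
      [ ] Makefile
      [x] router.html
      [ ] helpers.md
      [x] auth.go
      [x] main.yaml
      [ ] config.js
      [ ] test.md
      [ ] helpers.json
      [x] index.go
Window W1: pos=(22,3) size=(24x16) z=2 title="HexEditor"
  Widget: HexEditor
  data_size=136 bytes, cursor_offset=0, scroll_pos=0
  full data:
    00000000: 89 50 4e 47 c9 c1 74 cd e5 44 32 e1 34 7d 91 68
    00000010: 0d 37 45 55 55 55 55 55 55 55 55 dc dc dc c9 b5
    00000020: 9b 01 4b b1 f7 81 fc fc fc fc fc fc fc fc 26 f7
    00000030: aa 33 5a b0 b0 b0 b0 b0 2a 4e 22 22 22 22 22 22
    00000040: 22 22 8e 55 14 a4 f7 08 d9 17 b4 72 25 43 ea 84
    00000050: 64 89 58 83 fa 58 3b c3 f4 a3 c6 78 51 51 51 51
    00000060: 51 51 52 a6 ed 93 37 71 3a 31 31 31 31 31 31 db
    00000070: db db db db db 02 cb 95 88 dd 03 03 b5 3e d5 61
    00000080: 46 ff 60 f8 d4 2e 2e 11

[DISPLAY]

                                            
                  ┏━━━━━━━━━━━━━━━━━━━━━━┓  
                  ┃ HexEditor            ┃  
                  ┠──────────────────────┨  
                  ┃00000000  89 50 4e 47 ┃  
                  ┃00000010  0d 37 45 55 ┃  
                  ┃00000020  9b 01 4b b1 ┃  
                  ┃00000030  aa 33 5a b0 ┃  
                  ┃00000040  22 22 8e 55 ┃  
                  ┃00000050  64 89 58 83 ┃  
                  ┃00000060  51 51 52 a6 ┃  
           ┏━━━━━━┃00000070  db db db db ┃  
           ┃ Check┃00000080  46 ff 60 f8 ┃  
           ┠──────┃                      ┃  
           ┃>[-] w┃                      ┃  
           ┃   [ ]┃                      ┃  
           ┃   [x]┗━━━━━━━━━━━━━━━━━━━━━━┛  
           ┃   [ ] helpers.md   ┃           
           ┃   [x] auth.go      ┃           
           ┃   [x] main.yaml    ┃           
           ┃   [ ] config.js    ┃           
           ┃   [ ] test.md      ┃           
           ┃   [ ] helpers.json ┃           


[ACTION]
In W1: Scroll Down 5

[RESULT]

                                            
                  ┏━━━━━━━━━━━━━━━━━━━━━━┓  
                  ┃ HexEditor            ┃  
                  ┠──────────────────────┨  
                  ┃00000050  64 89 58 83 ┃  
                  ┃00000060  51 51 52 a6 ┃  
                  ┃00000070  db db db db ┃  
                  ┃00000080  46 ff 60 f8 ┃  
                  ┃                      ┃  
                  ┃                      ┃  
                  ┃                      ┃  
           ┏━━━━━━┃                      ┃  
           ┃ Check┃                      ┃  
           ┠──────┃                      ┃  
           ┃>[-] w┃                      ┃  
           ┃   [ ]┃                      ┃  
           ┃   [x]┗━━━━━━━━━━━━━━━━━━━━━━┛  
           ┃   [ ] helpers.md   ┃           
           ┃   [x] auth.go      ┃           
           ┃   [x] main.yaml    ┃           
           ┃   [ ] config.js    ┃           
           ┃   [ ] test.md      ┃           
           ┃   [ ] helpers.json ┃           


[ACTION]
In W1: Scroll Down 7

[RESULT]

                                            
                  ┏━━━━━━━━━━━━━━━━━━━━━━┓  
                  ┃ HexEditor            ┃  
                  ┠──────────────────────┨  
                  ┃00000080  46 ff 60 f8 ┃  
                  ┃                      ┃  
                  ┃                      ┃  
                  ┃                      ┃  
                  ┃                      ┃  
                  ┃                      ┃  
                  ┃                      ┃  
           ┏━━━━━━┃                      ┃  
           ┃ Check┃                      ┃  
           ┠──────┃                      ┃  
           ┃>[-] w┃                      ┃  
           ┃   [ ]┃                      ┃  
           ┃   [x]┗━━━━━━━━━━━━━━━━━━━━━━┛  
           ┃   [ ] helpers.md   ┃           
           ┃   [x] auth.go      ┃           
           ┃   [x] main.yaml    ┃           
           ┃   [ ] config.js    ┃           
           ┃   [ ] test.md      ┃           
           ┃   [ ] helpers.json ┃           
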